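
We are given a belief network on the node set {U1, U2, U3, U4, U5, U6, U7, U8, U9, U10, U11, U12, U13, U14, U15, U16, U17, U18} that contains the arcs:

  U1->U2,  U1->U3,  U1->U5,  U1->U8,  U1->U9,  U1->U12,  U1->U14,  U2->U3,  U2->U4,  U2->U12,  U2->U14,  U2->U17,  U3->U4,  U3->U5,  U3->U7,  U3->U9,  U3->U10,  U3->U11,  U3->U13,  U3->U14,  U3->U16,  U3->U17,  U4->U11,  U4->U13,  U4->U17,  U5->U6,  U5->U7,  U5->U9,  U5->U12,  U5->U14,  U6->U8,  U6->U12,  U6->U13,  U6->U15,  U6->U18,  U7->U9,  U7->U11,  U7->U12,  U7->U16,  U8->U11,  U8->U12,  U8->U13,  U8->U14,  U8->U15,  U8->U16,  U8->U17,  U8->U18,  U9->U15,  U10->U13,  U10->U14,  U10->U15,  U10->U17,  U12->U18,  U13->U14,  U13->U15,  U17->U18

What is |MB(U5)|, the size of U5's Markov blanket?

11

U5's parents: U1, U3.
Children of U5: U6, U7, U9, U12, U14.
Other parents of U5's children:
  U6 has no other parent.
  U7's other parent is U3.
  U9 also has parents U1, U3, U7.
  U12 also has parents U1, U2, U6, U7, U8.
  U14's other parents are U1, U2, U3, U8, U10, U13.
MB(U5) = {U1, U2, U3, U6, U7, U8, U9, U10, U12, U13, U14}, which has 11 nodes.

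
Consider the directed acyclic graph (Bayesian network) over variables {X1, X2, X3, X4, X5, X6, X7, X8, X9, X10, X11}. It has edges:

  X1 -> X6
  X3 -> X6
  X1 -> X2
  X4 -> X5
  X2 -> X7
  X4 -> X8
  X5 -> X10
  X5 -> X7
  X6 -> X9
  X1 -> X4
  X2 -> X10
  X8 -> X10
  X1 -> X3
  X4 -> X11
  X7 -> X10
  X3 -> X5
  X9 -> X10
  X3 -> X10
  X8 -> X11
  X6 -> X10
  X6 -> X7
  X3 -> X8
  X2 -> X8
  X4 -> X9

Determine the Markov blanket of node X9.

X9's parents: X4, X6.
Ch(X9) = {X10}.
Parents of each child, excluding X9:
  parents(X10) \ {X9} = {X2, X3, X5, X6, X7, X8}.
Union: {X4, X6} ∪ {X10} ∪ {X2, X3, X5, X6, X7, X8} = {X2, X3, X4, X5, X6, X7, X8, X10}.

{X2, X3, X4, X5, X6, X7, X8, X10}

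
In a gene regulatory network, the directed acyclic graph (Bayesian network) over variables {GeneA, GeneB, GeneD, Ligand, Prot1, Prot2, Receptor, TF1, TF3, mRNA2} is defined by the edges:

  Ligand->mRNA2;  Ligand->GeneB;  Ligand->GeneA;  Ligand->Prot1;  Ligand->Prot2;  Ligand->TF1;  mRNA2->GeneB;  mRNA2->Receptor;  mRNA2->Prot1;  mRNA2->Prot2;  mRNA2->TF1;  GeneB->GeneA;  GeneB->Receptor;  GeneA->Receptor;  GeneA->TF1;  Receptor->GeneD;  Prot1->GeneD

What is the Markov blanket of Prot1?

A node's Markov blanket = Pa ∪ Ch ∪ (parents of Ch other than the node itself).
Parents of Prot1: Ligand, mRNA2.
Prot1 has child GeneD.
Parents of each child, excluding Prot1:
  GeneD's other parent is Receptor.
MB(Prot1) = {GeneD, Ligand, Receptor, mRNA2}.

{GeneD, Ligand, Receptor, mRNA2}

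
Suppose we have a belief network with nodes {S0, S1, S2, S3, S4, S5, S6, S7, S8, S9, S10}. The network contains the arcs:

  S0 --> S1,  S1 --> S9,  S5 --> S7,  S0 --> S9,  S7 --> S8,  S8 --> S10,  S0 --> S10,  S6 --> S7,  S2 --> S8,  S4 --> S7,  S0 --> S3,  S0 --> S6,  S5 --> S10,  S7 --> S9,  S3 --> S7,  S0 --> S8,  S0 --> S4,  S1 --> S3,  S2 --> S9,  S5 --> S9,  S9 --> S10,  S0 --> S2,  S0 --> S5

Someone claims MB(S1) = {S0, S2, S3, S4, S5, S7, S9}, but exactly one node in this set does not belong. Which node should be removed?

S1 has parent S0.
S1's children: S3, S9.
For each child, the remaining parents (spouses of S1):
  S3: S0
  S9: S0, S2, S5, S7
MB(S1) = {S0, S2, S3, S5, S7, S9}.
S4 is neither a parent, child, nor co-parent of S1, so it does not belong.

S4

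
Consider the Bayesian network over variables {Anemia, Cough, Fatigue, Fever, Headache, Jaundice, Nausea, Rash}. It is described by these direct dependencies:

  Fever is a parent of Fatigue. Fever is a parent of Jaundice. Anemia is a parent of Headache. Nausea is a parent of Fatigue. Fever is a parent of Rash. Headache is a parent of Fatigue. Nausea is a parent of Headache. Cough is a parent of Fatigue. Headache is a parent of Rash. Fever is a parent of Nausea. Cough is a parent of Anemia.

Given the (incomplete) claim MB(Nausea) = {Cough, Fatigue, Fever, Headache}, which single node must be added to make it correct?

Parents of Nausea: Fever.
Ch(Nausea) = {Fatigue, Headache}.
Parents of each child, excluding Nausea:
  Headache: Anemia
  Fatigue: Cough, Fever, Headache
MB(Nausea) = {Anemia, Cough, Fatigue, Fever, Headache}.
Comparing with the claimed set, Anemia is missing.

Anemia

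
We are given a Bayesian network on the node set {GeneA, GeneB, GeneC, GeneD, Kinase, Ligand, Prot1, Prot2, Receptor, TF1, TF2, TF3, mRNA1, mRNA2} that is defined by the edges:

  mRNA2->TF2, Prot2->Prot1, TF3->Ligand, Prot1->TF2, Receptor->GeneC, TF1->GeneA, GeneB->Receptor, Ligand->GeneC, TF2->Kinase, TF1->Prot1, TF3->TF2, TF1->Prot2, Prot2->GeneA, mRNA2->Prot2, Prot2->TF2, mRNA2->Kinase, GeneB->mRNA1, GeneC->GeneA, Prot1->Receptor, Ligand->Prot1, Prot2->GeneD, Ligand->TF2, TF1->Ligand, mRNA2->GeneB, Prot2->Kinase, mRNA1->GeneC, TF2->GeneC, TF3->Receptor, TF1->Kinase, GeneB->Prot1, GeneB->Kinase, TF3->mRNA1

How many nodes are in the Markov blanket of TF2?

11

A node's Markov blanket = Pa ∪ Ch ∪ (parents of Ch other than the node itself).
TF2's parents: Ligand, Prot1, Prot2, TF3, mRNA2.
TF2's children: GeneC, Kinase.
Co-parents of TF2 (other parents of its children):
  Kinase also has parents GeneB, Prot2, TF1, mRNA2.
  GeneC's other parents are Ligand, Receptor, mRNA1.
MB(TF2) = {GeneB, GeneC, Kinase, Ligand, Prot1, Prot2, Receptor, TF1, TF3, mRNA1, mRNA2}, which has 11 nodes.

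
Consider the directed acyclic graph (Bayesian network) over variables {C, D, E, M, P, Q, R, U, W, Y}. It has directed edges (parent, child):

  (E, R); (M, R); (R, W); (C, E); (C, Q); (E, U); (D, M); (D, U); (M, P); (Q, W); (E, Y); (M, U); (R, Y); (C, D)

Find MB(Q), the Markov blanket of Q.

{C, R, W}

The Markov blanket of a node is its parents, its children, and the other parents of its children.
Q has child W.
Pa(Q) = {C}.
Co-parents of Q (other parents of its children):
  parents(W) \ {Q} = {R}.
MB(Q) = {C, R, W}.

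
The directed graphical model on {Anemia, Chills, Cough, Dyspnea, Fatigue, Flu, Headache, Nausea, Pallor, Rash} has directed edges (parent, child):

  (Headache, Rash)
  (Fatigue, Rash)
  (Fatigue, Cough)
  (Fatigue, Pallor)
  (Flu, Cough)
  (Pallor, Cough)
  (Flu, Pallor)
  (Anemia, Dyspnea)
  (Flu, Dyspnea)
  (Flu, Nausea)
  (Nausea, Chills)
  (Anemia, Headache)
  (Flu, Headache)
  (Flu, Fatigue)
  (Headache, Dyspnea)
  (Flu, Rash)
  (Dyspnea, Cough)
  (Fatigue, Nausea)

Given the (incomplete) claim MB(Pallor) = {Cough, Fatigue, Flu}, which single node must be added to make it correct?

Dyspnea

Recall MB(v) = parents ∪ children ∪ spouses, where spouses are the other parents of v's children.
Parents of Pallor: Fatigue, Flu.
Pallor's children: Cough.
For each child, the remaining parents (spouses of Pallor):
  Cough: Dyspnea, Fatigue, Flu
MB(Pallor) = {Cough, Dyspnea, Fatigue, Flu}.
Comparing with the claimed set, Dyspnea is missing.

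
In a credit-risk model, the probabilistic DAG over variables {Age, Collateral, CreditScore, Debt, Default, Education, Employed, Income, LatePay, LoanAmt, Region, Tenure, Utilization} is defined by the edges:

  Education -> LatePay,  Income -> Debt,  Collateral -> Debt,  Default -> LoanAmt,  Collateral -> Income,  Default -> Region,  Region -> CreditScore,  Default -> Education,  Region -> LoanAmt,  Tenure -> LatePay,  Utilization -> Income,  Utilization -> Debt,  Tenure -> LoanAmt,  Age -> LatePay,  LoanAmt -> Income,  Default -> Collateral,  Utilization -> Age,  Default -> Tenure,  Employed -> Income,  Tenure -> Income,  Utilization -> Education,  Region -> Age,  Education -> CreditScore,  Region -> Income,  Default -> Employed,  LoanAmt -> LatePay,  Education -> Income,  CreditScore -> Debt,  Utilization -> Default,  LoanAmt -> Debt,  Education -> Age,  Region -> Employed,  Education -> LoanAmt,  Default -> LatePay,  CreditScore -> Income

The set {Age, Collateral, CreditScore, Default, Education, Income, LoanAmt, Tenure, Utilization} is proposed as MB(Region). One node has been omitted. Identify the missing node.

Employed

A node's Markov blanket = Pa ∪ Ch ∪ (parents of Ch other than the node itself).
Parents of Region: Default.
Ch(Region) = {Age, CreditScore, Employed, Income, LoanAmt}.
Parents of each child, excluding Region:
  parents(Age) \ {Region} = {Education, Utilization}.
  LoanAmt also has parents Default, Education, Tenure.
  parents(Employed) \ {Region} = {Default}.
  CreditScore also has parent Education.
  Income's other parents are Collateral, CreditScore, Education, Employed, LoanAmt, Tenure, Utilization.
MB(Region) = {Age, Collateral, CreditScore, Default, Education, Employed, Income, LoanAmt, Tenure, Utilization}.
Comparing with the claimed set, Employed is missing.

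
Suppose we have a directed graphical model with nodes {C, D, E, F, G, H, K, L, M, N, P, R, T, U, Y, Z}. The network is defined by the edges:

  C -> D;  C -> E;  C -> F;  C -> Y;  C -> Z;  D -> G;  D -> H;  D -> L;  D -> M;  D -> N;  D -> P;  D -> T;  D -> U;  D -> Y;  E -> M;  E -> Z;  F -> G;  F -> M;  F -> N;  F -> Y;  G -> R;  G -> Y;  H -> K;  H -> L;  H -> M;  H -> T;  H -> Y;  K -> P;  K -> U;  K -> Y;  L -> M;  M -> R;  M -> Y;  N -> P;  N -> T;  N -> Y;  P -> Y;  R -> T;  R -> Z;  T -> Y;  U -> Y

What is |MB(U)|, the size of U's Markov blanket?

Ch(U) = {Y}.
U's parents: D, K.
For each child, the remaining parents (spouses of U):
  parents(Y) \ {U} = {C, D, F, G, H, K, M, N, P, T}.
MB(U) = {C, D, F, G, H, K, M, N, P, T, Y}, which has 11 nodes.

11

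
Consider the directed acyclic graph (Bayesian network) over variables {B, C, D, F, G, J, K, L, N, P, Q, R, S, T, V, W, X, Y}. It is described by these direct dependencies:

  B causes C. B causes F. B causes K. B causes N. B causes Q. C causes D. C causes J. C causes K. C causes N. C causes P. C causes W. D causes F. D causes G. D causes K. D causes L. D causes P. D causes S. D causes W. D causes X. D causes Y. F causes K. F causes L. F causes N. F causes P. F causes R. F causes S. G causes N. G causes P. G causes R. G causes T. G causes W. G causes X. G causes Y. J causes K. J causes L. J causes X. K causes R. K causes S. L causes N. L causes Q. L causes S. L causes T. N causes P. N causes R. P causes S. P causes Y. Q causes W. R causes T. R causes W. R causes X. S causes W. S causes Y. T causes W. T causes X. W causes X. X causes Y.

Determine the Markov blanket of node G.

The Markov blanket of a node is its parents, its children, and the other parents of its children.
Parents of G: D.
Children of G: N, P, R, T, W, X, Y.
Other parents of G's children:
  N's other parents are B, C, F, L.
  P's other parents are C, D, F, N.
  parents(R) \ {G} = {F, K, N}.
  parents(T) \ {G} = {L, R}.
  W also has parents C, D, Q, R, S, T.
  X also has parents D, J, R, T, W.
  Y's other parents are D, P, S, X.
MB(G) = {B, C, D, F, J, K, L, N, P, Q, R, S, T, W, X, Y}.

{B, C, D, F, J, K, L, N, P, Q, R, S, T, W, X, Y}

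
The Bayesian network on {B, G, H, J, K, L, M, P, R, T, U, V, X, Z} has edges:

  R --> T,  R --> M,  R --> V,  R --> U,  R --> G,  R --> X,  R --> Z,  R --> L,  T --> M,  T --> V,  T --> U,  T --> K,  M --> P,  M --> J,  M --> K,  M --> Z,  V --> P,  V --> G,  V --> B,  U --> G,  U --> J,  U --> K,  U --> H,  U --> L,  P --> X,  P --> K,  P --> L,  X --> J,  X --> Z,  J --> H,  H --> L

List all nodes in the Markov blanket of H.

Recall MB(v) = parents ∪ children ∪ spouses, where spouses are the other parents of v's children.
H has parents J, U.
Ch(H) = {L}.
Parents of each child, excluding H:
  L's other parents are P, R, U.
Union: {J, U} ∪ {L} ∪ {P, R, U} = {J, L, P, R, U}.

{J, L, P, R, U}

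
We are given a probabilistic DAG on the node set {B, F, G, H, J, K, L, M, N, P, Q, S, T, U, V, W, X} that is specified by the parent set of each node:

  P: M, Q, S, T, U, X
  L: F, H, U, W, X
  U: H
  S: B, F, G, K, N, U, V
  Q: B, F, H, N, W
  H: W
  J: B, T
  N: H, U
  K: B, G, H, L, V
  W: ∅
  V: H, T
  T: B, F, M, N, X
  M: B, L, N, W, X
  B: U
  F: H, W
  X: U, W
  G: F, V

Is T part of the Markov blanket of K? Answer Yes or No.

No

By definition, MB(K) is built from K's parents, K's children, and the co-parents of K.
K's parents: B, G, H, L, V.
K has child S.
Parents of each child, excluding K:
  parents(S) \ {K} = {B, F, G, N, U, V}.
MB(K) = {B, F, G, H, L, N, S, U, V}; T is not in this set.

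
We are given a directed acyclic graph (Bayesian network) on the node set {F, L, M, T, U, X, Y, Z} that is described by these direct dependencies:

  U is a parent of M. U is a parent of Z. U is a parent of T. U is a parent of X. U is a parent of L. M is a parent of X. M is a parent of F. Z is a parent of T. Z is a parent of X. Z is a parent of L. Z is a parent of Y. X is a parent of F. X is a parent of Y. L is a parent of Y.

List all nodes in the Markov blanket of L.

A node's Markov blanket = Pa ∪ Ch ∪ (parents of Ch other than the node itself).
Children of L: Y.
L has parents U, Z.
Parents of each child, excluding L:
  Y's other parents are X, Z.
MB(L) = {U, X, Y, Z}.

{U, X, Y, Z}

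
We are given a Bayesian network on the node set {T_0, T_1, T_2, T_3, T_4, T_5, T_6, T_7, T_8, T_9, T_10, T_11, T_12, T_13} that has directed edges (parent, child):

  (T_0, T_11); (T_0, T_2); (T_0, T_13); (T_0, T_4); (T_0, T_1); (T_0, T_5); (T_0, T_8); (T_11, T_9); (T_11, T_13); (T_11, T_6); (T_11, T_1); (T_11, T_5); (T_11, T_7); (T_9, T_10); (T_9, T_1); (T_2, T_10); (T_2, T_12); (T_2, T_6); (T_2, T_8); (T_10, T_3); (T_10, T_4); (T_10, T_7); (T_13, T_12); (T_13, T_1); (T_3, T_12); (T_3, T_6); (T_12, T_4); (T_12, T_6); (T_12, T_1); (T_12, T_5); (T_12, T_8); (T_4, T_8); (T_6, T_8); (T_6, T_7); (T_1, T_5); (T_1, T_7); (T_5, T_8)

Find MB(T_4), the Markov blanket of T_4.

The Markov blanket of a node is its parents, its children, and the other parents of its children.
T_4's children: T_8.
Parents of T_4: T_0, T_10, T_12.
Parents of each child, excluding T_4:
  T_8: T_0, T_2, T_5, T_6, T_12
Taking the union gives {T_0, T_2, T_5, T_6, T_8, T_10, T_12}.

{T_0, T_2, T_5, T_6, T_8, T_10, T_12}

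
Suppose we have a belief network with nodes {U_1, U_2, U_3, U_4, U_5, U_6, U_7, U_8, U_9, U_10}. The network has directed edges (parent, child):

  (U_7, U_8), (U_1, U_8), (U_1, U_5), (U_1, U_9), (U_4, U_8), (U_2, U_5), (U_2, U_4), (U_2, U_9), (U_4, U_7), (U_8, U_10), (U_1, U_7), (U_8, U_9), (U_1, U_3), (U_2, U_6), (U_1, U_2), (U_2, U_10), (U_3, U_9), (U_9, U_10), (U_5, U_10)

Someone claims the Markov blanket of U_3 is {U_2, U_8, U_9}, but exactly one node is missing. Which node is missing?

A node's Markov blanket = Pa ∪ Ch ∪ (parents of Ch other than the node itself).
Pa(U_3) = {U_1}.
U_3's children: U_9.
Other parents of U_3's children:
  U_9's other parents are U_1, U_2, U_8.
MB(U_3) = {U_1, U_2, U_8, U_9}.
Comparing with the claimed set, U_1 is missing.

U_1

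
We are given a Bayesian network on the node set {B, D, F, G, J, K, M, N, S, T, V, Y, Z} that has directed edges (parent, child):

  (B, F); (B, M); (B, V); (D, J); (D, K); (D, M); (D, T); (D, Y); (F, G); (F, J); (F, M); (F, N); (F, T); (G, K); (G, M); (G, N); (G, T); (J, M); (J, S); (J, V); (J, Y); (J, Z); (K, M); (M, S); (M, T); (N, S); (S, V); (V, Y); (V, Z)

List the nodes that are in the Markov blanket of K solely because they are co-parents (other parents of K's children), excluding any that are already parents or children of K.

{B, F, J}

Children of K: M.
  parents(M) \ {K} = {B, D, F, G, J}.
Excluding nodes already adjacent to K (D, G, M), the co-parent-only contribution is {B, F, J}.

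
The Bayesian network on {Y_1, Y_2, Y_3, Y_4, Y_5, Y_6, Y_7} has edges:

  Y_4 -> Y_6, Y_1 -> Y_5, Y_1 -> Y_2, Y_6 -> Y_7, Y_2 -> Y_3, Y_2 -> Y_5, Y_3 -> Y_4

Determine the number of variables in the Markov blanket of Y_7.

1

The Markov blanket of a node is its parents, its children, and the other parents of its children.
Parents of Y_7: Y_6.
Y_7's children: none.
Y_7 has no children, so there are no co-parents.
MB(Y_7) = {Y_6}, which has 1 node.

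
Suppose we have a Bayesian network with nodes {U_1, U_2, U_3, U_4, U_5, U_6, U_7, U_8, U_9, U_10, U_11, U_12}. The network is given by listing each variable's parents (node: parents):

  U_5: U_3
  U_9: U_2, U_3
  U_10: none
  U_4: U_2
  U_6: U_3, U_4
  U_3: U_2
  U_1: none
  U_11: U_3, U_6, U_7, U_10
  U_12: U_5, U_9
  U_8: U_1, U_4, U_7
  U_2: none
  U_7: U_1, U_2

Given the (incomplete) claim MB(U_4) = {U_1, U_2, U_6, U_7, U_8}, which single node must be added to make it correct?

Recall MB(v) = parents ∪ children ∪ spouses, where spouses are the other parents of v's children.
Pa(U_4) = {U_2}.
U_4's children: U_6, U_8.
For each child, the remaining parents (spouses of U_4):
  U_6 also has parent U_3.
  parents(U_8) \ {U_4} = {U_1, U_7}.
MB(U_4) = {U_1, U_2, U_3, U_6, U_7, U_8}.
Comparing with the claimed set, U_3 is missing.

U_3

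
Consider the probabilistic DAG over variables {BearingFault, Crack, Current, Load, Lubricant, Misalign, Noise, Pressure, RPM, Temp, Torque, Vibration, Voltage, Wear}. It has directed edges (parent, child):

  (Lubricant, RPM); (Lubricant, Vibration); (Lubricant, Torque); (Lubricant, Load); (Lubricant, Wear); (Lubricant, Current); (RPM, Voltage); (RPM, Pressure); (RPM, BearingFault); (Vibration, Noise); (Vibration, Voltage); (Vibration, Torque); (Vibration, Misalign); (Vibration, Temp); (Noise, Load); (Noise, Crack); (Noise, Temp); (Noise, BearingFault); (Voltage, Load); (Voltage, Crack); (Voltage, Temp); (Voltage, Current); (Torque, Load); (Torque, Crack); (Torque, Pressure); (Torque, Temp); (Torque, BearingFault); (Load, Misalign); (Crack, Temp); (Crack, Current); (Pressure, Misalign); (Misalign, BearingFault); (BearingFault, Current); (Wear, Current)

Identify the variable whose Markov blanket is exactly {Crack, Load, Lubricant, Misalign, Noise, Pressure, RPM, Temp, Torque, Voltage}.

Vibration

The target node must have every member of {Crack, Load, Lubricant, Misalign, Noise, Pressure, RPM, Temp, Torque, Voltage} as a parent, child, or co-parent, and no others.
Parents of Vibration: Lubricant; children: Misalign, Noise, Temp, Torque, Voltage; co-parents: Crack, Load, Lubricant, Noise, Pressure, RPM, Torque, Voltage.
These exactly cover the given set, so the node is Vibration.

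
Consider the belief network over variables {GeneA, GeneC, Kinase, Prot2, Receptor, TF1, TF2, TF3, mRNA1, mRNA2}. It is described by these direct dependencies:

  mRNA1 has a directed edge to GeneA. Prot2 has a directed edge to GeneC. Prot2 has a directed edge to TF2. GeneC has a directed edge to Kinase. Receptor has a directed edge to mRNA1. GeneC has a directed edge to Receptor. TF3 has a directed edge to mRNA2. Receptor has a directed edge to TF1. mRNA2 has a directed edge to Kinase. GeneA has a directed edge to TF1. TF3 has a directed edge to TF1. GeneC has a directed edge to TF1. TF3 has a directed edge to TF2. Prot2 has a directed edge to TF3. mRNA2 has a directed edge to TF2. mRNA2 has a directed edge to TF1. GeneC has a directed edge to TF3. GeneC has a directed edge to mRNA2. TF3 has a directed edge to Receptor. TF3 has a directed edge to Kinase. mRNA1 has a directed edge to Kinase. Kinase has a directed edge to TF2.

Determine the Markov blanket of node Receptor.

By definition, MB(Receptor) is built from Receptor's parents, Receptor's children, and the co-parents of Receptor.
Pa(Receptor) = {GeneC, TF3}.
Receptor has children TF1, mRNA1.
Co-parents of Receptor (other parents of its children):
  mRNA1: —
  TF1: GeneA, GeneC, TF3, mRNA2
So the Markov blanket of Receptor is {GeneA, GeneC, TF1, TF3, mRNA1, mRNA2}.

{GeneA, GeneC, TF1, TF3, mRNA1, mRNA2}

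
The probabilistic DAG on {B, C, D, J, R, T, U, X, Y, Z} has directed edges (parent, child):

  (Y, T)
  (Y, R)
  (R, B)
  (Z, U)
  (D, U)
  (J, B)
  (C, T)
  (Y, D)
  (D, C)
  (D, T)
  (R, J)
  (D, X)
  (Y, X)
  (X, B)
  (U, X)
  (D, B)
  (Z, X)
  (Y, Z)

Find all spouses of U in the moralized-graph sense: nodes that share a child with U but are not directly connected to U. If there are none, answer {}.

{Y}

Children of U: X.
  X's other parents are D, Y, Z.
Excluding nodes already adjacent to U (D, X, Z), the co-parent-only contribution is {Y}.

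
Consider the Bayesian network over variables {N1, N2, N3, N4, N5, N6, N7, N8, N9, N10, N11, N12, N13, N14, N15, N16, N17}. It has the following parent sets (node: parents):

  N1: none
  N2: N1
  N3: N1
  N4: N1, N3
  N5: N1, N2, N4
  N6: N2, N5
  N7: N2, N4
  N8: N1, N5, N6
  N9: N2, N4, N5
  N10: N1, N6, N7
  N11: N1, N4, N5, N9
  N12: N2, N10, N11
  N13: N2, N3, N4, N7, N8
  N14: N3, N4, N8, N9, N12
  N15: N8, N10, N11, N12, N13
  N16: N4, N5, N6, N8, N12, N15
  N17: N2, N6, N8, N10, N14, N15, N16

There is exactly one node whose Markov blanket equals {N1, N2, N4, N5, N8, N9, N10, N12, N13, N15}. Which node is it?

The target node must have every member of {N1, N2, N4, N5, N8, N9, N10, N12, N13, N15} as a parent, child, or co-parent, and no others.
Parents of N11: N1, N4, N5, N9; children: N12, N15; co-parents: N2, N8, N10, N12, N13.
These exactly cover the given set, so the node is N11.

N11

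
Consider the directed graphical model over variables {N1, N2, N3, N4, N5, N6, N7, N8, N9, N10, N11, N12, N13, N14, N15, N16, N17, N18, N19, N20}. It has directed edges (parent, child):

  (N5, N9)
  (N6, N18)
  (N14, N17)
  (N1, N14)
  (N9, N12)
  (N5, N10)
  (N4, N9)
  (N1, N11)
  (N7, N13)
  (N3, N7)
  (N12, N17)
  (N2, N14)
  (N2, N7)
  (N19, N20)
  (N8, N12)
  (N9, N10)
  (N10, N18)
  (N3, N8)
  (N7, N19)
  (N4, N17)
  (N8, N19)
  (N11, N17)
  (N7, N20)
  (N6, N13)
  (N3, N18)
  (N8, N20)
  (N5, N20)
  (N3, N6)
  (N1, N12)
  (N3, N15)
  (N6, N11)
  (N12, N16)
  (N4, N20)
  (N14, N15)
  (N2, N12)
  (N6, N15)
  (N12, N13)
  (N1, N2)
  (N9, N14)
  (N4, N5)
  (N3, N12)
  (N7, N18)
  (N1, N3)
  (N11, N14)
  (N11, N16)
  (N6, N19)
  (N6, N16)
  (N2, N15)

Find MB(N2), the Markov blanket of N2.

{N1, N3, N6, N7, N8, N9, N11, N12, N14, N15}

By definition, MB(N2) is built from N2's parents, N2's children, and the co-parents of N2.
Ch(N2) = {N7, N12, N14, N15}.
N2 has parent N1.
Co-parents of N2 (other parents of its children):
  N7 also has parent N3.
  N12 also has parents N1, N3, N8, N9.
  N14's other parents are N1, N9, N11.
  parents(N15) \ {N2} = {N3, N6, N14}.
Union: {N1} ∪ {N7, N12, N14, N15} ∪ {N1, N3, N6, N8, N9, N11, N14} = {N1, N3, N6, N7, N8, N9, N11, N12, N14, N15}.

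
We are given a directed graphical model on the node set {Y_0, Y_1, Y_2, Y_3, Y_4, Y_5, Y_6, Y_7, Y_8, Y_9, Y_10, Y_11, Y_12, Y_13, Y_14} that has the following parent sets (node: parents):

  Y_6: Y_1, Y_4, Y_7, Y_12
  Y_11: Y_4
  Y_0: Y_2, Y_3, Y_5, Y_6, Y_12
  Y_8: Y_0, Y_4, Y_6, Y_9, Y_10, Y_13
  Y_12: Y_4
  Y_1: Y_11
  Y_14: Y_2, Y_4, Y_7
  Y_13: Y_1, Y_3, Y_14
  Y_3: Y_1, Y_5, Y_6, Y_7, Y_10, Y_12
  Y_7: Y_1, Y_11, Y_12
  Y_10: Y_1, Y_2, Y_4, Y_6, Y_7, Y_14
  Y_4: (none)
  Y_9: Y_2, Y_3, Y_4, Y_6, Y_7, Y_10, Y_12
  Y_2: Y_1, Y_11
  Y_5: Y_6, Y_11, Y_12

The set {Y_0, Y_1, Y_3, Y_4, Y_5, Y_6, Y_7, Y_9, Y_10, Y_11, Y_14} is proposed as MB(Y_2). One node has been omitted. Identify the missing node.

Y_12

Recall MB(v) = parents ∪ children ∪ spouses, where spouses are the other parents of v's children.
Y_2 has parents Y_1, Y_11.
Y_2's children: Y_0, Y_9, Y_10, Y_14.
Parents of each child, excluding Y_2:
  Y_14: Y_4, Y_7
  Y_10: Y_1, Y_4, Y_6, Y_7, Y_14
  Y_9: Y_3, Y_4, Y_6, Y_7, Y_10, Y_12
  Y_0: Y_3, Y_5, Y_6, Y_12
MB(Y_2) = {Y_0, Y_1, Y_3, Y_4, Y_5, Y_6, Y_7, Y_9, Y_10, Y_11, Y_12, Y_14}.
Comparing with the claimed set, Y_12 is missing.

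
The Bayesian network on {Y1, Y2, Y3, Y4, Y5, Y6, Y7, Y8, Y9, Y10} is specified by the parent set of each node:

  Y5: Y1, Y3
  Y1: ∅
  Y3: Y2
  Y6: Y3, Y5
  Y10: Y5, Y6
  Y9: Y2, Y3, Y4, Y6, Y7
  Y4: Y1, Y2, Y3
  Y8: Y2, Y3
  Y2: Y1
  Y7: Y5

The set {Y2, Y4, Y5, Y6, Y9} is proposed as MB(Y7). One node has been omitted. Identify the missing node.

A node's Markov blanket = Pa ∪ Ch ∪ (parents of Ch other than the node itself).
Y7's parents: Y5.
Y7 has child Y9.
Parents of each child, excluding Y7:
  Y9: Y2, Y3, Y4, Y6
MB(Y7) = {Y2, Y3, Y4, Y5, Y6, Y9}.
Comparing with the claimed set, Y3 is missing.

Y3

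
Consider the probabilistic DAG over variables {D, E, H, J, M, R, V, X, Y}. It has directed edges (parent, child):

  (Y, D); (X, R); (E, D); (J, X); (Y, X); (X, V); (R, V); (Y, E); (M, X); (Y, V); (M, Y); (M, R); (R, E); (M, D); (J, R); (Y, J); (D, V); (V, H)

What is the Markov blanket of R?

{D, E, J, M, V, X, Y}

The Markov blanket of a node is its parents, its children, and the other parents of its children.
Ch(R) = {E, V}.
Parents of R: J, M, X.
Other parents of R's children:
  E: Y
  V: D, X, Y
So the Markov blanket of R is {D, E, J, M, V, X, Y}.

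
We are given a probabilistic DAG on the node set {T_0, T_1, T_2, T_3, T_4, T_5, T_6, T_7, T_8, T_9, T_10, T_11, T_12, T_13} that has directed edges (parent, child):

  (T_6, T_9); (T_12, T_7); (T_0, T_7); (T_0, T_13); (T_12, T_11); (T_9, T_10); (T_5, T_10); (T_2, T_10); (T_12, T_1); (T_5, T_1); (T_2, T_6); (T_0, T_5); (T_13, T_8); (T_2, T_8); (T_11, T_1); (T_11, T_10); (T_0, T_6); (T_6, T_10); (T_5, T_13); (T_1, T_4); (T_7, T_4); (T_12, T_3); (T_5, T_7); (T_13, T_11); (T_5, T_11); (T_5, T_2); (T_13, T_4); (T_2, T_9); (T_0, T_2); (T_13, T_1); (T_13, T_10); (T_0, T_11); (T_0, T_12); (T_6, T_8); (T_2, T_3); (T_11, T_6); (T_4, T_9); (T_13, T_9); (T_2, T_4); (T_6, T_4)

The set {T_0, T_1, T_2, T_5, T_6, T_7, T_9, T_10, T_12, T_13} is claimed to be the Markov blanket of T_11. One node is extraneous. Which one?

Children of T_11: T_1, T_6, T_10.
Pa(T_11) = {T_0, T_5, T_12, T_13}.
Parents of each child, excluding T_11:
  T_1: T_5, T_12, T_13
  T_6: T_0, T_2
  T_10: T_2, T_5, T_6, T_9, T_13
MB(T_11) = {T_0, T_1, T_2, T_5, T_6, T_9, T_10, T_12, T_13}.
T_7 is neither a parent, child, nor co-parent of T_11, so it does not belong.

T_7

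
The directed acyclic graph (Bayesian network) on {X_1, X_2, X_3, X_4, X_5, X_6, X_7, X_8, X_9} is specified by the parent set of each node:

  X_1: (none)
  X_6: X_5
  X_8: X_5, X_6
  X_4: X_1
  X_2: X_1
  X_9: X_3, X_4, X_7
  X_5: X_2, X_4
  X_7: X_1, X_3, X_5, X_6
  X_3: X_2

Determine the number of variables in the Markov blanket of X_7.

6

The Markov blanket of a node is its parents, its children, and the other parents of its children.
Ch(X_7) = {X_9}.
Pa(X_7) = {X_1, X_3, X_5, X_6}.
Co-parents of X_7 (other parents of its children):
  X_9's other parents are X_3, X_4.
MB(X_7) = {X_1, X_3, X_4, X_5, X_6, X_9}, which has 6 nodes.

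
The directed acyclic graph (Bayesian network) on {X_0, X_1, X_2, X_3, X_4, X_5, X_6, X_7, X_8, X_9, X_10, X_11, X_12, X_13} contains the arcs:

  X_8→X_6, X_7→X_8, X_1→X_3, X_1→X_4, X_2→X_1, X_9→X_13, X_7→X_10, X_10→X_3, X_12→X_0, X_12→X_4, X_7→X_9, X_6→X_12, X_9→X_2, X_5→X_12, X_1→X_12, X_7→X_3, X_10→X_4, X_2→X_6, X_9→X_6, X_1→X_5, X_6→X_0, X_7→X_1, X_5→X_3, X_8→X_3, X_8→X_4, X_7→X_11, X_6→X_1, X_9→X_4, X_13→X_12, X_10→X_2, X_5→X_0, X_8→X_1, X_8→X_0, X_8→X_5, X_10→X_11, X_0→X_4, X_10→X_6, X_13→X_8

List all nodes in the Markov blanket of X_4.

{X_0, X_1, X_8, X_9, X_10, X_12}

By definition, MB(X_4) is built from X_4's parents, X_4's children, and the co-parents of X_4.
X_4's parents: X_0, X_1, X_8, X_9, X_10, X_12.
Ch(X_4) = {}.
X_4 has no children, so there are no co-parents.
MB(X_4) = {X_0, X_1, X_8, X_9, X_10, X_12}.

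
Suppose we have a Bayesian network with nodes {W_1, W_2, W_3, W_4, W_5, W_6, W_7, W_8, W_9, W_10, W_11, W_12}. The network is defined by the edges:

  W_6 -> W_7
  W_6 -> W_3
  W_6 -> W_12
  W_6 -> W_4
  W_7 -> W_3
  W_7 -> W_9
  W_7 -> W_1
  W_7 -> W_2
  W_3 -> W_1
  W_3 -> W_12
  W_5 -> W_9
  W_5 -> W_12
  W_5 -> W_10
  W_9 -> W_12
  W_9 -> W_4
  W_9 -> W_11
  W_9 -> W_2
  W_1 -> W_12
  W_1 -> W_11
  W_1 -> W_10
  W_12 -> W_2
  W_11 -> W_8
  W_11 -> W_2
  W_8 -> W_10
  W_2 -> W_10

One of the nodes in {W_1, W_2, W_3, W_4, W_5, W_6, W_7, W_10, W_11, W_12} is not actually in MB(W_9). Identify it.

Recall MB(v) = parents ∪ children ∪ spouses, where spouses are the other parents of v's children.
Parents of W_9: W_5, W_7.
Ch(W_9) = {W_2, W_4, W_11, W_12}.
Co-parents of W_9 (other parents of its children):
  parents(W_12) \ {W_9} = {W_1, W_3, W_5, W_6}.
  parents(W_4) \ {W_9} = {W_6}.
  W_11's other parent is W_1.
  W_2's other parents are W_7, W_11, W_12.
MB(W_9) = {W_1, W_2, W_3, W_4, W_5, W_6, W_7, W_11, W_12}.
W_10 is neither a parent, child, nor co-parent of W_9, so it does not belong.

W_10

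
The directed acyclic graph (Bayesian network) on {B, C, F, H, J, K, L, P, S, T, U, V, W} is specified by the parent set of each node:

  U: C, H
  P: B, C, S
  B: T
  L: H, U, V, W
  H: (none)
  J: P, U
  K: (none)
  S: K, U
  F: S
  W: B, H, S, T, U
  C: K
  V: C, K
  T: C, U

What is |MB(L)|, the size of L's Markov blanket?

Recall MB(v) = parents ∪ children ∪ spouses, where spouses are the other parents of v's children.
L has parents H, U, V, W.
L's children: none.
L has no children, so there are no co-parents.
MB(L) = {H, U, V, W}, which has 4 nodes.

4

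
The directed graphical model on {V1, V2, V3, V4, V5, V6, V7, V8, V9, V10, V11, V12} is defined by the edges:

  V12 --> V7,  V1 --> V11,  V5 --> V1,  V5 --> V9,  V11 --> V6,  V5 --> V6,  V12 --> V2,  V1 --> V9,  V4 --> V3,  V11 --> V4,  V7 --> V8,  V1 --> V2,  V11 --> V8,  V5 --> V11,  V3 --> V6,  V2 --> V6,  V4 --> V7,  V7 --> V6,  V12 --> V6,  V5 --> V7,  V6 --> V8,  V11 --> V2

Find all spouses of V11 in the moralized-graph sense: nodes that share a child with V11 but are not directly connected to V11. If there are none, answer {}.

{V3, V7, V12}

Children of V11: V2, V4, V6, V8.
  V4: —
  V2: V1, V12
  V6: V2, V3, V5, V7, V12
  V8: V6, V7
Excluding nodes already adjacent to V11 (V1, V2, V4, V5, V6, V8), the co-parent-only contribution is {V3, V7, V12}.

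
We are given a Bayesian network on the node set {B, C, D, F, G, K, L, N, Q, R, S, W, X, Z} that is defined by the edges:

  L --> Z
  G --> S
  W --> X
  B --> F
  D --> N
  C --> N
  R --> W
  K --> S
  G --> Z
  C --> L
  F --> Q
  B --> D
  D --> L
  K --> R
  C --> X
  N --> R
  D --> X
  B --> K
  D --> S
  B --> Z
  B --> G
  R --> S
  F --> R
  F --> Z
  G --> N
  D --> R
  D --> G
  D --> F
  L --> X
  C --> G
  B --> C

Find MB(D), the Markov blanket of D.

A node's Markov blanket = Pa ∪ Ch ∪ (parents of Ch other than the node itself).
Pa(D) = {B}.
Ch(D) = {F, G, L, N, R, S, X}.
Other parents of D's children:
  F also has parent B.
  parents(G) \ {D} = {B, C}.
  L's other parent is C.
  N's other parents are C, G.
  R's other parents are F, K, N.
  parents(S) \ {D} = {G, K, R}.
  X also has parents C, L, W.
MB(D) = {B, C, F, G, K, L, N, R, S, W, X}.

{B, C, F, G, K, L, N, R, S, W, X}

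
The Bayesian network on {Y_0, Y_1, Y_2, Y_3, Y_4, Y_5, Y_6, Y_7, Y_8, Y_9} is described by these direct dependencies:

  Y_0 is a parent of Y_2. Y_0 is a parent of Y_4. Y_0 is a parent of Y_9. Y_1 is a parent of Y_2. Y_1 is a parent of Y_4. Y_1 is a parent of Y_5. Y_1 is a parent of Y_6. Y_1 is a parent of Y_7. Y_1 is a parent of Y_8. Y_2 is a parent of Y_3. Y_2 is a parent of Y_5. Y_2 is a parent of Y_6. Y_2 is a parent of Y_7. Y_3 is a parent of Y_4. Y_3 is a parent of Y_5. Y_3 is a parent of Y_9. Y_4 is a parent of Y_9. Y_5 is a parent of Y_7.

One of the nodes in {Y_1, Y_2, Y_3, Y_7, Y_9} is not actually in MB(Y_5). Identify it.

Y_9

A node's Markov blanket = Pa ∪ Ch ∪ (parents of Ch other than the node itself).
Y_5's parents: Y_1, Y_2, Y_3.
Children of Y_5: Y_7.
Parents of each child, excluding Y_5:
  Y_7's other parents are Y_1, Y_2.
MB(Y_5) = {Y_1, Y_2, Y_3, Y_7}.
Y_9 is neither a parent, child, nor co-parent of Y_5, so it does not belong.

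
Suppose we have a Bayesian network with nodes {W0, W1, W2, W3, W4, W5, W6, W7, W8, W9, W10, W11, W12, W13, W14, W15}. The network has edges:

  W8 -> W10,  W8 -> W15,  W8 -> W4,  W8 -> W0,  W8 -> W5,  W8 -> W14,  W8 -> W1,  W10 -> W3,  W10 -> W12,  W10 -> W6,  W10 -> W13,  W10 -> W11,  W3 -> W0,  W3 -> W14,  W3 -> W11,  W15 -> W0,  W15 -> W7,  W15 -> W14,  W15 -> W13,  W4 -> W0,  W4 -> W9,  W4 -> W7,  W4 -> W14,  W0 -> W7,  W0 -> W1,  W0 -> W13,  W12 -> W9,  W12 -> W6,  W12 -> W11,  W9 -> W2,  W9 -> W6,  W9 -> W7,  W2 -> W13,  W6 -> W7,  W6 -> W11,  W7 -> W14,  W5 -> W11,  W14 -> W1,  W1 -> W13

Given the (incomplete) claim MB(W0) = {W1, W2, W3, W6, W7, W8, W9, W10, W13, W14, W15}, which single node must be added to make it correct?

W0 has children W1, W7, W13.
W0's parents: W3, W4, W8, W15.
For each child, the remaining parents (spouses of W0):
  W7: W4, W6, W9, W15
  W1: W8, W14
  W13: W1, W2, W10, W15
MB(W0) = {W1, W2, W3, W4, W6, W7, W8, W9, W10, W13, W14, W15}.
Comparing with the claimed set, W4 is missing.

W4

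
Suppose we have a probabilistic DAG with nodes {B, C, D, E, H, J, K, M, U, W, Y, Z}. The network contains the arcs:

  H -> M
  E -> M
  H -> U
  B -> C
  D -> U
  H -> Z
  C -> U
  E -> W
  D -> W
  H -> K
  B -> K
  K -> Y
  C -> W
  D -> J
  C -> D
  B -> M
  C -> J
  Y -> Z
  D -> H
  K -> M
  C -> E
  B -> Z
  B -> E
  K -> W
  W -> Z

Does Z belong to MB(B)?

Z is a child of B.
So Z ∈ MB(B).

Yes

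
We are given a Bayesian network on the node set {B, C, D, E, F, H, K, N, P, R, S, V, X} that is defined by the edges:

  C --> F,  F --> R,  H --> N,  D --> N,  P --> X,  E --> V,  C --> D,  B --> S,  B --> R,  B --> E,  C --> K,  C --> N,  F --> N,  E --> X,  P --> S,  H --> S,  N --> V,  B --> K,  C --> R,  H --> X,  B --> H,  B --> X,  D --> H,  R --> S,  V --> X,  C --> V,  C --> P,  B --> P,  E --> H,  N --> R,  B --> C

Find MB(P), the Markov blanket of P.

{B, C, E, H, R, S, V, X}

P's parents: B, C.
P's children: S, X.
Co-parents of P (other parents of its children):
  S also has parents B, H, R.
  X also has parents B, E, H, V.
Union: {B, C} ∪ {S, X} ∪ {B, E, H, R, V} = {B, C, E, H, R, S, V, X}.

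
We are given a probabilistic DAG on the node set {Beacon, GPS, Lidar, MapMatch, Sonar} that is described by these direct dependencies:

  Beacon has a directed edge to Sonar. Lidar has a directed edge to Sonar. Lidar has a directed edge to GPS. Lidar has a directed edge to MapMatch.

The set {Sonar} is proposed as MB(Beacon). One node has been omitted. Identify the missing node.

Ch(Beacon) = {Sonar}.
Beacon has no parents.
For each child, the remaining parents (spouses of Beacon):
  Sonar also has parent Lidar.
MB(Beacon) = {Lidar, Sonar}.
Comparing with the claimed set, Lidar is missing.

Lidar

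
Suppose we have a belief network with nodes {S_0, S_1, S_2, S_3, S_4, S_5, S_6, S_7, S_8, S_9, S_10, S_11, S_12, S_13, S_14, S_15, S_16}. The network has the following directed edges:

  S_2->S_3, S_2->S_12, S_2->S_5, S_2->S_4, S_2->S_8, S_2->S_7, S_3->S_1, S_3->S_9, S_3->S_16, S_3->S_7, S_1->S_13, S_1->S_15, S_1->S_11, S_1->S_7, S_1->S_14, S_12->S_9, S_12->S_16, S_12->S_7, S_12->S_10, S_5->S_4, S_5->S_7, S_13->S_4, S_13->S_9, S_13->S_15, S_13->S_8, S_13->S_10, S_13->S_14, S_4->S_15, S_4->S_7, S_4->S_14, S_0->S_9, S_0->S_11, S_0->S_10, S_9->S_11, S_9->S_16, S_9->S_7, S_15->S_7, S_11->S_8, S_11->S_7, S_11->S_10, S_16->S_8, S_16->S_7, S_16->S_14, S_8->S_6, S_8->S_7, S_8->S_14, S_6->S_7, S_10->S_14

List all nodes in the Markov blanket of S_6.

Parents of S_6: S_8.
S_6's children: S_7.
Co-parents of S_6 (other parents of its children):
  S_7 also has parents S_1, S_2, S_3, S_4, S_5, S_8, S_9, S_11, S_12, S_15, S_16.
So the Markov blanket of S_6 is {S_1, S_2, S_3, S_4, S_5, S_7, S_8, S_9, S_11, S_12, S_15, S_16}.

{S_1, S_2, S_3, S_4, S_5, S_7, S_8, S_9, S_11, S_12, S_15, S_16}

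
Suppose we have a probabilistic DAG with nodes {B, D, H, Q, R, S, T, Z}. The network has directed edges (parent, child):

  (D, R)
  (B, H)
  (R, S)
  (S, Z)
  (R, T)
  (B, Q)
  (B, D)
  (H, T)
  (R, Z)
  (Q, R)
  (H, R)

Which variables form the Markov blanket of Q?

Q has child R.
Pa(Q) = {B}.
Co-parents of Q (other parents of its children):
  R also has parents D, H.
Taking the union gives {B, D, H, R}.

{B, D, H, R}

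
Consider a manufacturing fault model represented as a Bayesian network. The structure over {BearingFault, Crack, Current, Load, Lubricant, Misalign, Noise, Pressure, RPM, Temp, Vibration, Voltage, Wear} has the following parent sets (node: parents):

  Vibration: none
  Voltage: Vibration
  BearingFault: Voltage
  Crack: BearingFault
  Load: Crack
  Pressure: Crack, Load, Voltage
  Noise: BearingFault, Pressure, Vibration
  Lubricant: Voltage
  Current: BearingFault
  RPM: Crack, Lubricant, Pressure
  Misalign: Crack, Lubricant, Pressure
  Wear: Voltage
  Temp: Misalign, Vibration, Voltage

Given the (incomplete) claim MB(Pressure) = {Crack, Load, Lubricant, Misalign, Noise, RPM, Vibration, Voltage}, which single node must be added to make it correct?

Pressure's children: Misalign, Noise, RPM.
Pressure's parents: Crack, Load, Voltage.
Parents of each child, excluding Pressure:
  Noise also has parents BearingFault, Vibration.
  parents(RPM) \ {Pressure} = {Crack, Lubricant}.
  parents(Misalign) \ {Pressure} = {Crack, Lubricant}.
MB(Pressure) = {BearingFault, Crack, Load, Lubricant, Misalign, Noise, RPM, Vibration, Voltage}.
Comparing with the claimed set, BearingFault is missing.

BearingFault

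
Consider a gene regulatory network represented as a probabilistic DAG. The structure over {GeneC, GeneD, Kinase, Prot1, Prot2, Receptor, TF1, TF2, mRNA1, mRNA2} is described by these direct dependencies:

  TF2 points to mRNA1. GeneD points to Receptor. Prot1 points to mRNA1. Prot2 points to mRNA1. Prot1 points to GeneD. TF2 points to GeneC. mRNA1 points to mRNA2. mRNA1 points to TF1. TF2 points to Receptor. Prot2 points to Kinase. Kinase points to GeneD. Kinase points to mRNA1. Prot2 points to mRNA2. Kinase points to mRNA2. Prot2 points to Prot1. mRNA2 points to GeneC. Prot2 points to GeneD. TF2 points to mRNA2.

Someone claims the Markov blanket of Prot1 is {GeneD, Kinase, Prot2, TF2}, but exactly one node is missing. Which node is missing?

Prot1's parents: Prot2.
Prot1 has children GeneD, mRNA1.
For each child, the remaining parents (spouses of Prot1):
  parents(GeneD) \ {Prot1} = {Kinase, Prot2}.
  mRNA1's other parents are Kinase, Prot2, TF2.
MB(Prot1) = {GeneD, Kinase, Prot2, TF2, mRNA1}.
Comparing with the claimed set, mRNA1 is missing.

mRNA1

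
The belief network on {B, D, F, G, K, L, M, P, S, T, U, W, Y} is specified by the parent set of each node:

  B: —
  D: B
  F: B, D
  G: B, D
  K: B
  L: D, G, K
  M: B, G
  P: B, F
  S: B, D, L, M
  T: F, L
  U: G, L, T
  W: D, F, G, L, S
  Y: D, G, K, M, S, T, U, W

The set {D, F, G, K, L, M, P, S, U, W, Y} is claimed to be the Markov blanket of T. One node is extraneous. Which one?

P

Children of T: U, Y.
Parents of T: F, L.
Other parents of T's children:
  U: G, L
  Y: D, G, K, M, S, U, W
MB(T) = {D, F, G, K, L, M, S, U, W, Y}.
P is neither a parent, child, nor co-parent of T, so it does not belong.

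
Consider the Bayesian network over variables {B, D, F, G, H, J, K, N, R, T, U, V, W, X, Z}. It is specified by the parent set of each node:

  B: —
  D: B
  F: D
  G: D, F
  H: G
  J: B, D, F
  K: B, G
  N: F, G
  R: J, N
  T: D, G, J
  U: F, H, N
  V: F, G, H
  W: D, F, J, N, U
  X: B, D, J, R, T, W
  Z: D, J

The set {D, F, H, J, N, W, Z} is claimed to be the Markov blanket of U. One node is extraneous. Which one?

Z

A node's Markov blanket = Pa ∪ Ch ∪ (parents of Ch other than the node itself).
Children of U: W.
U has parents F, H, N.
Parents of each child, excluding U:
  W: D, F, J, N
MB(U) = {D, F, H, J, N, W}.
Z is neither a parent, child, nor co-parent of U, so it does not belong.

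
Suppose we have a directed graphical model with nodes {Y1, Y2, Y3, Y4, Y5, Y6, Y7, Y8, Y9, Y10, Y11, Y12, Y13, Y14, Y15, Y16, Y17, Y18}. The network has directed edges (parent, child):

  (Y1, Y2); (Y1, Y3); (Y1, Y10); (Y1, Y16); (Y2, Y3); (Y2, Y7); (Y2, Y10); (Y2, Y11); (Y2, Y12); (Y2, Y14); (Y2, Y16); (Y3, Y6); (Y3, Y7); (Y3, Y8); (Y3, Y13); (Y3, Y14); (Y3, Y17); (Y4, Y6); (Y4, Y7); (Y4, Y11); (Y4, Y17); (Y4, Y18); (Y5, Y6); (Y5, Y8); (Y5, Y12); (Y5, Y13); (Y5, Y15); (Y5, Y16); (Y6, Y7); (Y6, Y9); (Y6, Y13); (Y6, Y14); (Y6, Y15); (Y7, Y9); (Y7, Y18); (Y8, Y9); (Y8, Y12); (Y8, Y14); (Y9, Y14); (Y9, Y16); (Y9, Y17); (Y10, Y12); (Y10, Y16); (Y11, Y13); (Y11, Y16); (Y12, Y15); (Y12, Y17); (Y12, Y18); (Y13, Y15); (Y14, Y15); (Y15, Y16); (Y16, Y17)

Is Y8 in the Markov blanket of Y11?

No

A node's Markov blanket = Pa ∪ Ch ∪ (parents of Ch other than the node itself).
Ch(Y11) = {Y13, Y16}.
Parents of Y11: Y2, Y4.
For each child, the remaining parents (spouses of Y11):
  parents(Y13) \ {Y11} = {Y3, Y5, Y6}.
  Y16 also has parents Y1, Y2, Y5, Y9, Y10, Y15.
MB(Y11) = {Y1, Y2, Y3, Y4, Y5, Y6, Y9, Y10, Y13, Y15, Y16}; Y8 is not in this set.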